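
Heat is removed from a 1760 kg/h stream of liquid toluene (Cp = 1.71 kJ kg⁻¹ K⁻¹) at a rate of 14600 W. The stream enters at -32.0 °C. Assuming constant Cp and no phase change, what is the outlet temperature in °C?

Q = 14600 W = 52560 kJ/h
ΔT = Q/(ṁ·Cp) = 52560/(1760×1.71) = 17.464 K
T_out = -32.0 − 17.464 = -49.464 °C

T_out = -49.5 °C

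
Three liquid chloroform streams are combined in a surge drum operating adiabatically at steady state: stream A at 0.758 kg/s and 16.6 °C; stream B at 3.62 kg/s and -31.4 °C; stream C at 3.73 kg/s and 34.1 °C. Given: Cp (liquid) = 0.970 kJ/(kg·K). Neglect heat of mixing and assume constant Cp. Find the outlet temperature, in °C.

No heat crosses the boundary, so H_out = H_in.
T_out = Σ ṁᵢCp,ᵢTᵢ / Σ ṁᵢCp,ᵢ
      = 25.325 / 7.8648 = 3.22 °C

T_out = 3.22 °C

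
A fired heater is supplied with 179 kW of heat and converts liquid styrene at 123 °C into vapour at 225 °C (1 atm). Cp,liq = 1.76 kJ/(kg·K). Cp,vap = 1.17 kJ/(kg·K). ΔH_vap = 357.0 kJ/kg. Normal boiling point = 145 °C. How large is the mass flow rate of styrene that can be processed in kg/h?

Δh = 1.76×(145−123) + 357.0 + 1.17×(225−145) = 489.32 kJ/kg
Q = 179 kW = 179 kJ/s = 644400 kJ/h
ṁ = Q/Δh = 644400 / 489.32 = 1316.9 kg/h

ṁ = 1320 kg/h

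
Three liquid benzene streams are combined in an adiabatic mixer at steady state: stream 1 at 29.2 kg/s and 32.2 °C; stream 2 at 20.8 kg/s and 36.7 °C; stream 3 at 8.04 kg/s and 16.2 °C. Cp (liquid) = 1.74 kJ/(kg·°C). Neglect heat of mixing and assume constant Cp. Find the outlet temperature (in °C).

T_out = 31.6 °C

Energy balance with Q = 0: Σ ṁᵢCp,ᵢ(T_out − Tᵢ) = 0
Σ ṁᵢCp,ᵢTᵢ = 29.2×1.74×32.2 + 20.8×1.74×36.7 + 8.04×1.74×16.2 = 3190.9
Σ ṁᵢCp,ᵢ = 29.2×1.74 + 20.8×1.74 + 8.04×1.74 = 100.99
T_out = 3190.9 / 100.99 = 31.596 °C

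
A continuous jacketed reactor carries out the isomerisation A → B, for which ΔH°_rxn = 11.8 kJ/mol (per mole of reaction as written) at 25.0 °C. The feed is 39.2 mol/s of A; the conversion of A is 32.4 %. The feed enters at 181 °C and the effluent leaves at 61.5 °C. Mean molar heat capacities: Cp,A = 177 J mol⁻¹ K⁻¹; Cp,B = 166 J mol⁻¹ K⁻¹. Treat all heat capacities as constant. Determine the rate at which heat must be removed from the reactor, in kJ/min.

Q_out = 41100 kJ/min

Extent of reaction ξ = 0.324 × 39.2 = 12.701 mol/s
Reaction term: ξ·ΔH°_rxn = 12.701 × 11.8 = 149.87 kJ/s
Sensible, feed 181→25 °C: -1082.4 kJ/s
Outlet flows (mol/s): A 26.499, B 12.701
Sensible, products 25→61.5 °C: 248.15 kJ/s
Q = ΔH = -684.37 kJ/s = -684.37 kW
Heat removed = 41062 kJ/min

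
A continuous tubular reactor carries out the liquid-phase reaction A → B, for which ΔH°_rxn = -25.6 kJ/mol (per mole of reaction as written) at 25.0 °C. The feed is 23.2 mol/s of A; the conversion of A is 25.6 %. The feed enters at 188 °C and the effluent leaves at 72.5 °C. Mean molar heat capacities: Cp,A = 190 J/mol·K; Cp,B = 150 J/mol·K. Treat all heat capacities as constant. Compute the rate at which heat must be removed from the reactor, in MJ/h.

Q_out = 2420 MJ/h

Extent of reaction ξ = 0.256 × 23.2 = 5.9392 mol/s
Reaction term: ξ·ΔH°_rxn = 5.9392 × -25.6 = -152.04 kJ/s
Sensible, feed 188→25 °C: -718.5 kJ/s
Outlet flows (mol/s): A 17.261, B 5.9392
Sensible, products 25→72.5 °C: 198.1 kJ/s
Q = ΔH = -672.45 kJ/s = -672.45 kW
Heat removed = 2420.8 MJ/h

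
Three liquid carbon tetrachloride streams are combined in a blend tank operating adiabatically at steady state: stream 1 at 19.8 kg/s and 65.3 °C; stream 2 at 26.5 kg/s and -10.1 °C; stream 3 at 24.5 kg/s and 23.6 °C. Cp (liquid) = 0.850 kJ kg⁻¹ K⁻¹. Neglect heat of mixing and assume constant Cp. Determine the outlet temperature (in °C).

T_out = 22.6 °C

No heat crosses the boundary, so H_out = H_in.
Σ ṁᵢCp,ᵢTᵢ = 19.8×0.850×65.3 + 26.5×0.850×-10.1 + 24.5×0.850×23.6 = 1363
Σ ṁᵢCp,ᵢ = 19.8×0.850 + 26.5×0.850 + 24.5×0.850 = 60.18
T_out = 1363 / 60.18 = 22.648 °C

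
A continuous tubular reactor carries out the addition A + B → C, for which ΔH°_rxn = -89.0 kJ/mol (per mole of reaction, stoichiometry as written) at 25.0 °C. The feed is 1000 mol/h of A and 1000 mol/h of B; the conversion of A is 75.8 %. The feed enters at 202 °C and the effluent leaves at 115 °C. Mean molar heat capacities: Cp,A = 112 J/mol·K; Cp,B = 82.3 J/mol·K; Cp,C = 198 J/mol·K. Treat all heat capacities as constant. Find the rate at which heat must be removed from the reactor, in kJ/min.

Extent of reaction ξ = 0.758 × 1000 = 758 mol/h
Reaction term: ξ·ΔH°_rxn = 758 × -89.0 = -67462 kJ/h
Sensible, feed 202→25 °C: -34391 kJ/h
Outlet flows (mol/h): A 242, B 242, C 758
Sensible, products 25→115 °C: 17739 kJ/h
Q = ΔH = -84114 kJ/h = -23.365 kW
Heat removed = 1401.9 kJ/min

Q_out = 1400 kJ/min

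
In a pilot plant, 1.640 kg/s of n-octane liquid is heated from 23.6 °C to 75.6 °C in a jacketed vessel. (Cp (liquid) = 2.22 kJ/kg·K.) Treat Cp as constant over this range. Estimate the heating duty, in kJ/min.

Q = 11400 kJ/min

Q = ṁ·Cp·ΔT = 1.640 × 2.22 × (75.6 − 23.6) = 189.32 kJ/s
Heating duty = 11359 kJ/min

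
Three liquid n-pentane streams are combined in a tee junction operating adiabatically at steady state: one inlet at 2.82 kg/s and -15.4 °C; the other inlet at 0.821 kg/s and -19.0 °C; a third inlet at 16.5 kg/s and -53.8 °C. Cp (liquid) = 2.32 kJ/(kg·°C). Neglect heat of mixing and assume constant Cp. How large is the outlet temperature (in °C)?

Adiabatic, steady state ⇒ Σ ṁᵢCp,ᵢ(T_out − Tᵢ) = 0
T_out = Σ ṁᵢCp,ᵢTᵢ / Σ ṁᵢCp,ᵢ
      = -2196.4 / 46.727 = -47.005 °C

T_out = -47.0 °C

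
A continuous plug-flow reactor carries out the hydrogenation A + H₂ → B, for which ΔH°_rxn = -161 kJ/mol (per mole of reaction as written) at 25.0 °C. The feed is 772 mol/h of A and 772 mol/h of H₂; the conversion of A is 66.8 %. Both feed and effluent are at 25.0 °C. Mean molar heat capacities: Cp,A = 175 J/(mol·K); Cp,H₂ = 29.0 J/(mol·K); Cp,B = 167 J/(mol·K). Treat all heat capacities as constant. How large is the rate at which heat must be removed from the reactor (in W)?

Q_out = 23100 W

Extent of reaction ξ = 0.668 × 772 = 515.7 mol/h
Reaction term: ξ·ΔH°_rxn = 515.7 × -161 = -83027 kJ/h
Q = ΔH = -83027 kJ/h = -23.063 kW
Heat removed = 23063 W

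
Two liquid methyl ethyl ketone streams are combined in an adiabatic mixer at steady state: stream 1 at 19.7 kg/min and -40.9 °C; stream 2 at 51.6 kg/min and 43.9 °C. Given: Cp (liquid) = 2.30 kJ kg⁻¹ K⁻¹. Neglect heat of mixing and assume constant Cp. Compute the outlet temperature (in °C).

Adiabatic, steady state ⇒ Σ ṁᵢCp,ᵢ(T_out − Tᵢ) = 0
Σ ṁᵢCp,ᵢTᵢ = 19.7×2.30×-40.9 + 51.6×2.30×43.9 = 3356.9
Σ ṁᵢCp,ᵢ = 19.7×2.30 + 51.6×2.30 = 163.99
T_out = 3356.9 / 163.99 = 20.47 °C

T_out = 20.5 °C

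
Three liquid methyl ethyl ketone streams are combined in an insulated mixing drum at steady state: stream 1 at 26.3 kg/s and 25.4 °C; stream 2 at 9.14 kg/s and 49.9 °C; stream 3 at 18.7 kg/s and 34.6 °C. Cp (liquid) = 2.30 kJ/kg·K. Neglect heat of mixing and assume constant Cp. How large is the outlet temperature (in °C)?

T_out = 32.7 °C

Adiabatic, steady state ⇒ Σ ṁᵢCp,ᵢ(T_out − Tᵢ) = 0
Σ ṁᵢCp,ᵢTᵢ = 26.3×2.30×25.4 + 9.14×2.30×49.9 + 18.7×2.30×34.6 = 4073.6
Σ ṁᵢCp,ᵢ = 26.3×2.30 + 9.14×2.30 + 18.7×2.30 = 124.52
T_out = 4073.6 / 124.52 = 32.714 °C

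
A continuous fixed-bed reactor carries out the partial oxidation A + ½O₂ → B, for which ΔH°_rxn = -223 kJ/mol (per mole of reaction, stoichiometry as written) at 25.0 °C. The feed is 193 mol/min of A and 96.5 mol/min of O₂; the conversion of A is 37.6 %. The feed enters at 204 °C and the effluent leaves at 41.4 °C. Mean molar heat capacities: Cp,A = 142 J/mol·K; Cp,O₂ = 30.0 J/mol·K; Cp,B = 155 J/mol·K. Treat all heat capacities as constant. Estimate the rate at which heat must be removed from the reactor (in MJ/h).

Q_out = 1270 MJ/h

Extent of reaction ξ = 0.376 × 193 = 72.568 mol/min
Reaction term: ξ·ΔH°_rxn = 72.568 × -223 = -16183 kJ/min
Sensible, feed 204→25 °C: -5423.9 kJ/min
Outlet flows (mol/min): A 120.43, O₂ 60.216, B 72.568
Sensible, products 25→41.4 °C: 494.56 kJ/min
Q = ΔH = -21112 kJ/min = -351.87 kW
Heat removed = 1266.7 MJ/h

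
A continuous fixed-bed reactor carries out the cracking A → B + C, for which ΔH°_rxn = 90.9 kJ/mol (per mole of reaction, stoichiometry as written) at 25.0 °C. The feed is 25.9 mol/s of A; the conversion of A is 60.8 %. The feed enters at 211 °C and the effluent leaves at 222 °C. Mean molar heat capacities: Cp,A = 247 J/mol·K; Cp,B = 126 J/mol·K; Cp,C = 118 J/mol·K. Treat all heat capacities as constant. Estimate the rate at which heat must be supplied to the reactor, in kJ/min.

Q_in = 89500 kJ/min

Extent of reaction ξ = 0.608 × 25.9 = 15.747 mol/s
Reaction term: ξ·ΔH°_rxn = 15.747 × 90.9 = 1431.4 kJ/s
Sensible, feed 211→25 °C: -1189.9 kJ/s
Outlet flows (mol/s): A 10.153, B 15.747, C 15.747
Sensible, products 25→222 °C: 1251 kJ/s
Q = ΔH = 1492.5 kJ/s = 1492.5 kW
Heat supplied = 89549 kJ/min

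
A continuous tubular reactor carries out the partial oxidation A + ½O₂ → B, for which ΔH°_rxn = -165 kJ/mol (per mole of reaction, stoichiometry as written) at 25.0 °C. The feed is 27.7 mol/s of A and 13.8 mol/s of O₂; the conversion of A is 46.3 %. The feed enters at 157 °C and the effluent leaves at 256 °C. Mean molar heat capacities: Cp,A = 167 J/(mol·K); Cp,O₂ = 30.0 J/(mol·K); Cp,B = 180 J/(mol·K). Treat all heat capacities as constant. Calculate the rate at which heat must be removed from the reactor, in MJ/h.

Extent of reaction ξ = 0.463 × 27.7 = 12.825 mol/s
Reaction term: ξ·ΔH°_rxn = 12.825 × -165 = -2116.1 kJ/s
Sensible, feed 157→25 °C: -665.27 kJ/s
Outlet flows (mol/s): A 14.875, O₂ 7.3875, B 12.825
Sensible, products 25→256 °C: 1158.3 kJ/s
Q = ΔH = -1623.1 kJ/s = -1623.1 kW
Heat removed = 5843.2 MJ/h

Q_out = 5840 MJ/h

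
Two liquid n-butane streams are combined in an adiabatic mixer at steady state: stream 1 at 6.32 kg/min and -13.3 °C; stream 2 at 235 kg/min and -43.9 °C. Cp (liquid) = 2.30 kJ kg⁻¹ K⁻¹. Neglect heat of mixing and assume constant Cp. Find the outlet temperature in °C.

T_out = -43.1 °C

Adiabatic, steady state ⇒ Σ ṁᵢCp,ᵢ(T_out − Tᵢ) = 0
T_out = Σ ṁᵢCp,ᵢTᵢ / Σ ṁᵢCp,ᵢ
      = -23921 / 555.04 = -43.099 °C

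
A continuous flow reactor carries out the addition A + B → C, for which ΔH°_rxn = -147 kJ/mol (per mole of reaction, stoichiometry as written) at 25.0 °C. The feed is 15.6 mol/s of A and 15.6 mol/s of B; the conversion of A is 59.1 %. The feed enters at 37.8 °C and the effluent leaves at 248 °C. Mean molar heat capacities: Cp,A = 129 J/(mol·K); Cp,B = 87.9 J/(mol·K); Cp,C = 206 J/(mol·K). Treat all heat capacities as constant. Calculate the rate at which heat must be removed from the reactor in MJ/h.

Q_out = 2400 MJ/h

Extent of reaction ξ = 0.591 × 15.6 = 9.2196 mol/s
Reaction term: ξ·ΔH°_rxn = 9.2196 × -147 = -1355.3 kJ/s
Sensible, feed 37.8→25 °C: -43.311 kJ/s
Outlet flows (mol/s): A 6.3804, B 6.3804, C 9.2196
Sensible, products 25→248 °C: 732.14 kJ/s
Q = ΔH = -666.45 kJ/s = -666.45 kW
Heat removed = 2399.2 MJ/h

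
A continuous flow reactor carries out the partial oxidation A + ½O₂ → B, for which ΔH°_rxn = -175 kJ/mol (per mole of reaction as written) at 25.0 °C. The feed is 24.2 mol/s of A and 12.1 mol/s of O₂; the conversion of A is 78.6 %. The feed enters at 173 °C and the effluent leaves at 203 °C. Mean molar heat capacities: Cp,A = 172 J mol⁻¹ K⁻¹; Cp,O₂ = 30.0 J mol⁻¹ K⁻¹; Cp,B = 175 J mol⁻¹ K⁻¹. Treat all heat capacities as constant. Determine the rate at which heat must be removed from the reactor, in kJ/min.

Q_out = 194000 kJ/min

Extent of reaction ξ = 0.786 × 24.2 = 19.021 mol/s
Reaction term: ξ·ΔH°_rxn = 19.021 × -175 = -3328.7 kJ/s
Sensible, feed 173→25 °C: -669.76 kJ/s
Outlet flows (mol/s): A 5.1788, O₂ 2.5894, B 19.021
Sensible, products 25→203 °C: 764.89 kJ/s
Q = ΔH = -3233.6 kJ/s = -3233.6 kW
Heat removed = 194010 kJ/min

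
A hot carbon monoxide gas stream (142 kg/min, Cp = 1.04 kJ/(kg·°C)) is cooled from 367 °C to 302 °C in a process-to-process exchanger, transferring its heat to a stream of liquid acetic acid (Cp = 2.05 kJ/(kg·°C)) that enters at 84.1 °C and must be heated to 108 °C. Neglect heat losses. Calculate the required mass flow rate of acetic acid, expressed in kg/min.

Heat released by hot stream: Q = 142 × 1.04 × (367 − 302) = 9599.2 kJ/min
Energy balance on cold side (adiabatic exchanger): Q = ṁ_c·Cp_c·(T_c,out − T_c,in)
ṁ_c = 9599.2 / [2.05 × (108 − 84.1)] = 195.92 kg/min

ṁ_c = 196 kg/min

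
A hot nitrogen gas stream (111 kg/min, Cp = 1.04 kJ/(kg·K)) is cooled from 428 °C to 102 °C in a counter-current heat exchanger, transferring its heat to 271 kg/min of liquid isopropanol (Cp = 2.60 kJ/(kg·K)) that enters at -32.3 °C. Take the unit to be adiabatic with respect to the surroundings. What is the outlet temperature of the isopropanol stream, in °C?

Heat released by hot stream: Q = 111 × 1.04 × (428 − 102) = 37633 kJ/min
Energy balance on cold side (adiabatic exchanger): Q = ṁ_c·Cp_c·(T_c,out − T_c,in)
T_c,out = -32.3 + 37633/(271 × 2.60) = 21.111 °C

T_c,out = 21.1 °C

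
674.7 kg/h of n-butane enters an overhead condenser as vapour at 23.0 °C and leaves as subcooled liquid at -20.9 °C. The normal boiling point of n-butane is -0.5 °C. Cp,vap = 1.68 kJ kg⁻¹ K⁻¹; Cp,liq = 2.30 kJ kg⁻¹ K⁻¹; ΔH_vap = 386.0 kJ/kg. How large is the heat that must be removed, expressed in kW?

vapour 23.0→-0.5 °C: -39.48 kJ/kg
condensation at -0.5 °C: -386 kJ/kg
liquid -0.5→-20.9 °C: -46.92 kJ/kg
Δh = -39.48 + -386 + -46.92 = -472.4 kJ/kg
Q = ṁ·Δh = 674.7 kg/h × -472.4 kJ/kg = -318730 kJ/h
|Q| = 88.536 kW

Q_c = 88.5 kW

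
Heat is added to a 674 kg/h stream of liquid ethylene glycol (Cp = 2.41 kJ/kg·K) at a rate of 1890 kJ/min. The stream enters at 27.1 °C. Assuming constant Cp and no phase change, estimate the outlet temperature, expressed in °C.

T_out = 96.9 °C

Q = 1890 kJ/min = 113400 kJ/h
ΔT = Q/(ṁ·Cp) = 113400/(674×2.41) = 69.813 K
T_out = 27.1 + 69.813 = 96.913 °C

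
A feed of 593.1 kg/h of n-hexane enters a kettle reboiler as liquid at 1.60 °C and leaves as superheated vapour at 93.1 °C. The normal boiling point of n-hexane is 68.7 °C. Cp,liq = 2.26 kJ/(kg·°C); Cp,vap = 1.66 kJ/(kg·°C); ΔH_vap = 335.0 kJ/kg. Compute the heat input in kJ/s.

liquid 1.60→68.7 °C: 151.65 kJ/kg
vaporisation at 68.7 °C: 335 kJ/kg
vapour 68.7→93.1 °C: 40.504 kJ/kg
Δh = 151.65 + 335 + 40.504 = 527.15 kJ/kg
Q = ṁ·Δh = 593.1 kg/h × 527.15 kJ/kg = 312650 kJ/h
|Q| = 86.848 kW

Q = 86.8 kJ/s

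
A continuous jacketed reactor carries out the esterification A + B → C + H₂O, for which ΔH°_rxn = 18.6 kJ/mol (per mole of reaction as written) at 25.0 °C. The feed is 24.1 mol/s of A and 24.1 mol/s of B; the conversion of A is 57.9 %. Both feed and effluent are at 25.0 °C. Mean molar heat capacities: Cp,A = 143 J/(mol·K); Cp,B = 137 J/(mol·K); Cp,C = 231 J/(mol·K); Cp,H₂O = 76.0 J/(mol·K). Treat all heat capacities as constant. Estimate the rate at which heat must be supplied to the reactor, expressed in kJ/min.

Q_in = 15600 kJ/min

Extent of reaction ξ = 0.579 × 24.1 = 13.954 mol/s
Reaction term: ξ·ΔH°_rxn = 13.954 × 18.6 = 259.54 kJ/s
Q = ΔH = 259.54 kJ/s = 259.54 kW
Heat supplied = 15573 kJ/min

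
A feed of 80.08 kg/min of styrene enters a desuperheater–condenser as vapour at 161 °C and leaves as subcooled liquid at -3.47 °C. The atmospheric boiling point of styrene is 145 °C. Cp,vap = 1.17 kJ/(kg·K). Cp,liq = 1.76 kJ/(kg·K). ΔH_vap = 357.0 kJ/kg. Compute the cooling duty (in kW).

Q_c = 850 kW

vapour 161→145 °C: -18.72 kJ/kg
condensation at 145 °C: -357 kJ/kg
liquid 145→-3.47 °C: -261.31 kJ/kg
Δh = -18.72 + -357 + -261.31 = -637.03 kJ/kg
Q = ṁ·Δh = 80.08 kg/min × -637.03 kJ/kg = -51013 kJ/min
|Q| = 850.22 kW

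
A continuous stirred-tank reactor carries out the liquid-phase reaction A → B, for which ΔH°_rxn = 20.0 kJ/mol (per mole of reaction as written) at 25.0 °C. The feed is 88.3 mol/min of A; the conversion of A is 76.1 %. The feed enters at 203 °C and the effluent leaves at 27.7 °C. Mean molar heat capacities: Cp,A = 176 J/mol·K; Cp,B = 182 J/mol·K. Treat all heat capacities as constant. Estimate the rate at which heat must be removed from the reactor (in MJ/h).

Q_out = 82.8 MJ/h

Extent of reaction ξ = 0.761 × 88.3 = 67.196 mol/min
Reaction term: ξ·ΔH°_rxn = 67.196 × 20.0 = 1343.9 kJ/min
Sensible, feed 203→25 °C: -2766.3 kJ/min
Outlet flows (mol/min): A 21.104, B 67.196
Sensible, products 25→27.7 °C: 43.049 kJ/min
Q = ΔH = -1379.3 kJ/min = -22.988 kW
Heat removed = 82.757 MJ/h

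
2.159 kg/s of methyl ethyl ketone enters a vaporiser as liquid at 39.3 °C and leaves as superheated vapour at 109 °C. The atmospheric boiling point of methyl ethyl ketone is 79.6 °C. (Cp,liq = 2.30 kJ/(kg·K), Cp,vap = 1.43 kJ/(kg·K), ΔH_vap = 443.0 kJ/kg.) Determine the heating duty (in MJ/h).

liquid 39.3→79.6 °C: 92.69 kJ/kg
vaporisation at 79.6 °C: 443 kJ/kg
vapour 79.6→109 °C: 42.042 kJ/kg
Δh = 92.69 + 443 + 42.042 = 577.73 kJ/kg
Q = ṁ·Δh = 2.159 kg/s × 577.73 kJ/kg = 1247.3 kJ/s
|Q| = 1247.3 kW = 4490.4 MJ/h

Q = 4490 MJ/h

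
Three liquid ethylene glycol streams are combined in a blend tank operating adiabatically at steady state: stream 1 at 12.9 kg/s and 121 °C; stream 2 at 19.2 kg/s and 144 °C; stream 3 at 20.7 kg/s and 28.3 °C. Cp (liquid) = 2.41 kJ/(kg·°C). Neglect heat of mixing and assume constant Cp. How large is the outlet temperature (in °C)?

T_out = 93.0 °C

Energy balance with Q = 0: Σ ṁᵢCp,ᵢ(T_out − Tᵢ) = 0
Σ ṁᵢCp,ᵢTᵢ = 12.9×2.41×121 + 19.2×2.41×144 + 20.7×2.41×28.3 = 11837
Σ ṁᵢCp,ᵢ = 12.9×2.41 + 19.2×2.41 + 20.7×2.41 = 127.25
T_out = 11837 / 127.25 = 93.021 °C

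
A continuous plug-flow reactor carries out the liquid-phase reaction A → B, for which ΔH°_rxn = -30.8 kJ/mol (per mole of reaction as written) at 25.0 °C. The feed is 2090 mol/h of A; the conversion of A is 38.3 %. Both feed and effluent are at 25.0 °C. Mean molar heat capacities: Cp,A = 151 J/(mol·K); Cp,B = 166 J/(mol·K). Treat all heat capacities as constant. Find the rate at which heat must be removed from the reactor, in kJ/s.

Q_out = 6.85 kJ/s

Extent of reaction ξ = 0.383 × 2090 = 800.47 mol/h
Reaction term: ξ·ΔH°_rxn = 800.47 × -30.8 = -24654 kJ/h
Q = ΔH = -24654 kJ/h = -6.8485 kW
Heat removed = 6.8485 kJ/s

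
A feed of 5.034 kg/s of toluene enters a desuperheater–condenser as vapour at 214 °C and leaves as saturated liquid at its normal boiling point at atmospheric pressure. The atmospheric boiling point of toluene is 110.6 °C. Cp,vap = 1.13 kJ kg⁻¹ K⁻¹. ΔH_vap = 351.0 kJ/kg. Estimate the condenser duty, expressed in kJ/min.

vapour 214→110.6 °C: -116.84 kJ/kg
condensation at 110.6 °C: -351 kJ/kg
Δh = -116.84 + -351 = -467.84 kJ/kg
Q = ṁ·Δh = 5.034 kg/s × -467.84 kJ/kg = -2355.1 kJ/s
|Q| = 2355.1 kW = 141310 kJ/min

Q_c = 141000 kJ/min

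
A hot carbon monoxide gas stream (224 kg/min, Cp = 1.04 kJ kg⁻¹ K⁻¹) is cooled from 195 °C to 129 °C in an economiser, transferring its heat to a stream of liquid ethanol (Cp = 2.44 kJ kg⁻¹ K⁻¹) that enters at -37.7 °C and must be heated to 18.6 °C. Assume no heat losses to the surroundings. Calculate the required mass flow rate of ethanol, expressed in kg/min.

ṁ_c = 112 kg/min

Heat released by hot stream: Q = 224 × 1.04 × (195 − 129) = 15375 kJ/min
Energy balance on cold side (adiabatic exchanger): Q = ṁ_c·Cp_c·(T_c,out − T_c,in)
ṁ_c = 15375 / [2.44 × (18.6 − -37.7)] = 111.92 kg/min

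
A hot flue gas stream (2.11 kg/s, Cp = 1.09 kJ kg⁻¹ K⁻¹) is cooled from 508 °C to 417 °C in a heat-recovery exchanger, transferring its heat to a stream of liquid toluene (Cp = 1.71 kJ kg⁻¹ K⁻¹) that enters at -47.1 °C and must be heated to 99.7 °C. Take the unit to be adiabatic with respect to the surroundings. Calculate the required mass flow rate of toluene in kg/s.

Heat released by hot stream: Q = 2.11 × 1.09 × (508 − 417) = 209.29 kJ/s
Energy balance on cold side (adiabatic exchanger): Q = ṁ_c·Cp_c·(T_c,out − T_c,in)
ṁ_c = 209.29 / [1.71 × (99.7 − -47.1)] = 0.83374 kg/s

ṁ_c = 0.834 kg/s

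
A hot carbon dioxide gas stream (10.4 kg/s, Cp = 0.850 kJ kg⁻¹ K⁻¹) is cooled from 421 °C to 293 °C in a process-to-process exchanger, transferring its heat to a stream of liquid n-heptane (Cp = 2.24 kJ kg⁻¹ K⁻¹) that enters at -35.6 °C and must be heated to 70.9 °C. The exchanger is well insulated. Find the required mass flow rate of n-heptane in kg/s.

Heat released by hot stream: Q = 10.4 × 0.850 × (421 − 293) = 1131.5 kJ/s
Energy balance on cold side (adiabatic exchanger): Q = ṁ_c·Cp_c·(T_c,out − T_c,in)
ṁ_c = 1131.5 / [2.24 × (70.9 − -35.6)] = 4.7431 kg/s

ṁ_c = 4.74 kg/s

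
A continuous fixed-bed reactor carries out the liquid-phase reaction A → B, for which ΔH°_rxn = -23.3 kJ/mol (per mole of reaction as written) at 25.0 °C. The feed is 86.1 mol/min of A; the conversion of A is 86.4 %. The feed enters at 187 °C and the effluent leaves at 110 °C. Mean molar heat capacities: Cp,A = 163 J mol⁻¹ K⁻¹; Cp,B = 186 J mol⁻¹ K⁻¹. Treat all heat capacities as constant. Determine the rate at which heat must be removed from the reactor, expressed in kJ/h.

Q_out = 160000 kJ/h

Extent of reaction ξ = 0.864 × 86.1 = 74.39 mol/min
Reaction term: ξ·ΔH°_rxn = 74.39 × -23.3 = -1733.3 kJ/min
Sensible, feed 187→25 °C: -2273.6 kJ/min
Outlet flows (mol/min): A 11.71, B 74.39
Sensible, products 25→110 °C: 1338.3 kJ/min
Q = ΔH = -2668.5 kJ/min = -44.475 kW
Heat removed = 160110 kJ/h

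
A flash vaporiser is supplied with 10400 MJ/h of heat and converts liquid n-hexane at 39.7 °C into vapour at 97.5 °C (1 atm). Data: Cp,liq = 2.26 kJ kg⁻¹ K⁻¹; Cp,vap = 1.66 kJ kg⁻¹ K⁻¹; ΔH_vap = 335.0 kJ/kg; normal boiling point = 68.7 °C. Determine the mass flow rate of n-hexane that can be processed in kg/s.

ṁ = 6.44 kg/s

Δh = 2.26×(68.7−39.7) + 335.0 + 1.66×(97.5−68.7) = 448.35 kJ/kg
Q = 10400 MJ/h = 2888.9 kJ/s = 2888.9 kJ/s
ṁ = Q/Δh = 2888.9 / 448.35 = 6.4434 kg/s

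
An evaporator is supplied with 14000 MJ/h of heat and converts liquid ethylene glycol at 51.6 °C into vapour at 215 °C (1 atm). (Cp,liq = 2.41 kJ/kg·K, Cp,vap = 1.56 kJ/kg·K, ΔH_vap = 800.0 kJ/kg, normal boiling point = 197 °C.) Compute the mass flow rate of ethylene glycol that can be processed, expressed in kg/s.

ṁ = 3.30 kg/s

Δh = 2.41×(197−51.6) + 800.0 + 1.56×(215−197) = 1178.5 kJ/kg
Q = 14000 MJ/h = 3888.9 kJ/s = 3888.9 kJ/s
ṁ = Q/Δh = 3888.9 / 1178.5 = 3.2999 kg/s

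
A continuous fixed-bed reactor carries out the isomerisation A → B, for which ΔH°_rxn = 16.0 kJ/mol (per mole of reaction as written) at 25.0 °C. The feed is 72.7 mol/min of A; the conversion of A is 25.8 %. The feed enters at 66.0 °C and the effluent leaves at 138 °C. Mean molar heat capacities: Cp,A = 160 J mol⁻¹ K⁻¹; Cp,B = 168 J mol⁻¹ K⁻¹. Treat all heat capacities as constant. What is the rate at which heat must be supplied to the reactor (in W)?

Q_in = 19200 W

Extent of reaction ξ = 0.258 × 72.7 = 18.757 mol/min
Reaction term: ξ·ΔH°_rxn = 18.757 × 16.0 = 300.11 kJ/min
Sensible, feed 66.0→25 °C: -476.91 kJ/min
Outlet flows (mol/min): A 53.943, B 18.757
Sensible, products 25→138 °C: 1331.4 kJ/min
Q = ΔH = 1154.6 kJ/min = 19.243 kW
Heat supplied = 19243 W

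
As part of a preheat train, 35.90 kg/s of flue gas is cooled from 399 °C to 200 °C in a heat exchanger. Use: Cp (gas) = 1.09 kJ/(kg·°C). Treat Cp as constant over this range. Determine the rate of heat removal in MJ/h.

Q_c = 28000 MJ/h

Q = ṁ·Cp·ΔT = 35.90 × 1.09 × (200 − 399) = -7787.1 kJ/s
Cooling duty = 28033 MJ/h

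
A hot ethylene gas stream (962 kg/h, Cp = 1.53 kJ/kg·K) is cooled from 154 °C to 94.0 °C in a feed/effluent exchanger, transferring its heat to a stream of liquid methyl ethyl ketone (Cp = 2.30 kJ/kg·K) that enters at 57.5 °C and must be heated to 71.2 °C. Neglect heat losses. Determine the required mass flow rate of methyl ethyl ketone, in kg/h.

ṁ_c = 2800 kg/h

Heat released by hot stream: Q = 962 × 1.53 × (154 − 94.0) = 88312 kJ/h
Energy balance on cold side (adiabatic exchanger): Q = ṁ_c·Cp_c·(T_c,out − T_c,in)
ṁ_c = 88312 / [2.30 × (71.2 − 57.5)] = 2802.7 kg/h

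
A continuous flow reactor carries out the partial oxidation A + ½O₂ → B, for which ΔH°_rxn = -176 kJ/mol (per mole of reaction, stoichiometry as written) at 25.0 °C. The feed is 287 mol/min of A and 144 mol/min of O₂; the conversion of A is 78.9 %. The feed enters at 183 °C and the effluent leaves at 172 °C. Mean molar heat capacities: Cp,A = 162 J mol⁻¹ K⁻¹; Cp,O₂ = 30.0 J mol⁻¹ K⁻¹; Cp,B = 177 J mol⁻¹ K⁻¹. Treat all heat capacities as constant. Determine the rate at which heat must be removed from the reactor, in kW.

Extent of reaction ξ = 0.789 × 287 = 226.44 mol/min
Reaction term: ξ·ΔH°_rxn = 226.44 × -176 = -39854 kJ/min
Sensible, feed 183→25 °C: -8028.6 kJ/min
Outlet flows (mol/min): A 60.557, O₂ 30.778, B 226.44
Sensible, products 25→172 °C: 7469.7 kJ/min
Q = ΔH = -40413 kJ/min = -673.55 kW
Heat removed = 673.55 kW

Q_out = 674 kW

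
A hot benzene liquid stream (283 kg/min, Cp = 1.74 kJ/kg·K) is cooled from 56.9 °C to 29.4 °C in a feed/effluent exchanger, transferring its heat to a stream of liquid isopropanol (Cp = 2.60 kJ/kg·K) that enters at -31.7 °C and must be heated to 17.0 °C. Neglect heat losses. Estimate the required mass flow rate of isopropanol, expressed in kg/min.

Heat released by hot stream: Q = 283 × 1.74 × (56.9 − 29.4) = 13542 kJ/min
Energy balance on cold side (adiabatic exchanger): Q = ṁ_c·Cp_c·(T_c,out − T_c,in)
ṁ_c = 13542 / [2.60 × (17.0 − -31.7)] = 106.95 kg/min

ṁ_c = 107 kg/min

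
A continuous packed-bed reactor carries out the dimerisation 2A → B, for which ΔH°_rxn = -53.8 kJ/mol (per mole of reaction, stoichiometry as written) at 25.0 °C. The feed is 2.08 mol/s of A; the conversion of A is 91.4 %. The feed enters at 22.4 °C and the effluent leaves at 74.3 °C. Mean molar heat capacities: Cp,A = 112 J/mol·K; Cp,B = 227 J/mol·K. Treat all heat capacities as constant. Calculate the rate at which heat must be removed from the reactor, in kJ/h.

Q_out = 140000 kJ/h

Extent of reaction ξ = 0.914 × 2.08 / 2 = 0.95056 mol/s
Reaction term: ξ·ΔH°_rxn = 0.95056 × -53.8 = -51.14 kJ/s
Sensible, feed 22.4→25 °C: 0.6057 kJ/s
Outlet flows (mol/s): A 0.17888, B 0.95056
Sensible, products 25→74.3 °C: 11.626 kJ/s
Q = ΔH = -38.909 kJ/s = -38.909 kW
Heat removed = 140070 kJ/h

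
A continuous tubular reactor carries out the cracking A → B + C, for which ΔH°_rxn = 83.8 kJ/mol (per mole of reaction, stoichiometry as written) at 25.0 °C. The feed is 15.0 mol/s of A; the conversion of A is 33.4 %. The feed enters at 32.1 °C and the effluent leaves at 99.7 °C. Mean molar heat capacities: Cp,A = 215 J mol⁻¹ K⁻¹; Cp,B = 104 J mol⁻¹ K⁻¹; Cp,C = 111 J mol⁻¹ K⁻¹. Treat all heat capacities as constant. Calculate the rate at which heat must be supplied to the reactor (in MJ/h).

Q_in = 2300 MJ/h

Extent of reaction ξ = 0.334 × 15.0 = 5.01 mol/s
Reaction term: ξ·ΔH°_rxn = 5.01 × 83.8 = 419.84 kJ/s
Sensible, feed 32.1→25 °C: -22.898 kJ/s
Outlet flows (mol/s): A 9.99, B 5.01, C 5.01
Sensible, products 25→99.7 °C: 240.91 kJ/s
Q = ΔH = 637.85 kJ/s = 637.85 kW
Heat supplied = 2296.3 MJ/h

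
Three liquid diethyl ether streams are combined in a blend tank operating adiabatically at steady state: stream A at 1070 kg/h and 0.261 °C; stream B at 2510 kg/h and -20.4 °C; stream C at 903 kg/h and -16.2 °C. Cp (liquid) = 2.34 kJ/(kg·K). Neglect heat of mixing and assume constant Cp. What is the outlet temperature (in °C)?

T_out = -14.6 °C

No heat crosses the boundary, so H_out = H_in.
T_out = Σ ṁᵢCp,ᵢTᵢ / Σ ṁᵢCp,ᵢ
      = -153390 / 10490 = -14.623 °C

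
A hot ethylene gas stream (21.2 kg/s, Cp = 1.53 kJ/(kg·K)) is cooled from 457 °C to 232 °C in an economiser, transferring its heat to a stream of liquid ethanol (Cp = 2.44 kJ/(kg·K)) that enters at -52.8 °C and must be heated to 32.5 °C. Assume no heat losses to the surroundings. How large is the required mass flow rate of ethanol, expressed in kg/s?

Heat released by hot stream: Q = 21.2 × 1.53 × (457 − 232) = 7298.1 kJ/s
Energy balance on cold side (adiabatic exchanger): Q = ṁ_c·Cp_c·(T_c,out − T_c,in)
ṁ_c = 7298.1 / [2.44 × (32.5 − -52.8)] = 35.065 kg/s

ṁ_c = 35.1 kg/s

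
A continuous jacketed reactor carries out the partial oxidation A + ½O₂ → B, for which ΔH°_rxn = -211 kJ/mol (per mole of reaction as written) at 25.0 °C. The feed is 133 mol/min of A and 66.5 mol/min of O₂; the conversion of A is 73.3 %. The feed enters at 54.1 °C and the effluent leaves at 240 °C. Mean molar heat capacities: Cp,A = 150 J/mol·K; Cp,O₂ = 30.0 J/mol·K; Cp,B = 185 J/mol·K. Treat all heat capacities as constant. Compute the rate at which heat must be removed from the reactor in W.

Q_out = 268000 W

Extent of reaction ξ = 0.733 × 133 = 97.489 mol/min
Reaction term: ξ·ΔH°_rxn = 97.489 × -211 = -20570 kJ/min
Sensible, feed 54.1→25 °C: -638.6 kJ/min
Outlet flows (mol/min): A 35.511, O₂ 17.755, B 97.489
Sensible, products 25→240 °C: 5137.4 kJ/min
Q = ΔH = -16071 kJ/min = -267.86 kW
Heat removed = 267860 W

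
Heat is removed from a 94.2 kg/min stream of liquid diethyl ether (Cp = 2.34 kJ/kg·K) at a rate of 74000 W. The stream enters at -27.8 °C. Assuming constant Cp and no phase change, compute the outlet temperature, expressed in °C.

T_out = -47.9 °C

Q = 74000 W = 4440 kJ/min
ΔT = Q/(ṁ·Cp) = 4440/(94.2×2.34) = 20.143 K
T_out = -27.8 − 20.143 = -47.943 °C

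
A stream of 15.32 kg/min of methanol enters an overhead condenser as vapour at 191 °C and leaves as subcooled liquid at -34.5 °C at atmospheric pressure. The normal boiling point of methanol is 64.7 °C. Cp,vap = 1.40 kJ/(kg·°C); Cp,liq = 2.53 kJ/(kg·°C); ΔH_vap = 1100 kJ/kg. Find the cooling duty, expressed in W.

vapour 191→64.7 °C: -176.82 kJ/kg
condensation at 64.7 °C: -1100 kJ/kg
liquid 64.7→-34.5 °C: -250.98 kJ/kg
Δh = -176.82 + -1100 + -250.98 = -1527.8 kJ/kg
Q = ṁ·Δh = 15.32 kg/min × -1527.8 kJ/kg = -23406 kJ/min
|Q| = 390.1 kW = 390100 W

Q_c = 390000 W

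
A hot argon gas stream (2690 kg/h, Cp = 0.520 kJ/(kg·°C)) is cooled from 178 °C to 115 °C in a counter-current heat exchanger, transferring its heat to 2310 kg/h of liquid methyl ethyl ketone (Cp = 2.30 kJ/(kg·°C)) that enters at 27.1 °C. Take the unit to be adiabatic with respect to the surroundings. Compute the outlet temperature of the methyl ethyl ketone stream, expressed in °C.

T_c,out = 43.7 °C

Heat released by hot stream: Q = 2690 × 0.520 × (178 − 115) = 88124 kJ/h
Energy balance on cold side (adiabatic exchanger): Q = ṁ_c·Cp_c·(T_c,out − T_c,in)
T_c,out = 27.1 + 88124/(2310 × 2.30) = 43.687 °C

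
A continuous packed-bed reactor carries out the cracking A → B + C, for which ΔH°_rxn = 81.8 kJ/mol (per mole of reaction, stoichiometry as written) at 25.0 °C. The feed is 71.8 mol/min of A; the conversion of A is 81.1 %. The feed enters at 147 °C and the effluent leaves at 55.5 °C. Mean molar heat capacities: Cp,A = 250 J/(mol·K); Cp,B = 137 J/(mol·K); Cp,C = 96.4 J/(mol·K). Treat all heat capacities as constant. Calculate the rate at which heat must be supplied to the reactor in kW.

Q_in = 51.5 kW

Extent of reaction ξ = 0.811 × 71.8 = 58.23 mol/min
Reaction term: ξ·ΔH°_rxn = 58.23 × 81.8 = 4763.2 kJ/min
Sensible, feed 147→25 °C: -2189.9 kJ/min
Outlet flows (mol/min): A 13.57, B 58.23, C 58.23
Sensible, products 25→55.5 °C: 517.99 kJ/min
Q = ΔH = 3091.3 kJ/min = 51.522 kW
Heat supplied = 51.522 kW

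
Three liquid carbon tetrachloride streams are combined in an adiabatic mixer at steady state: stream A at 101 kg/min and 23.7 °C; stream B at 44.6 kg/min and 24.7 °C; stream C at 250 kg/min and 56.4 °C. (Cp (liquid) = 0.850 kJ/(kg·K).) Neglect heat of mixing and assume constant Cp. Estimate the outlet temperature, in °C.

Adiabatic, steady state ⇒ Σ ṁᵢCp,ᵢ(T_out − Tᵢ) = 0
T_out = Σ ṁᵢCp,ᵢTᵢ / Σ ṁᵢCp,ᵢ
      = 14956 / 336.26 = 44.478 °C

T_out = 44.5 °C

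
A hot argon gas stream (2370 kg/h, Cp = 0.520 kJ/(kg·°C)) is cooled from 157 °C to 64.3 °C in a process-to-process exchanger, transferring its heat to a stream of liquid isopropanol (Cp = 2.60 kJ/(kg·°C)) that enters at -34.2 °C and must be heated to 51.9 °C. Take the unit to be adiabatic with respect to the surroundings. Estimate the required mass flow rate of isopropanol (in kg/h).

Heat released by hot stream: Q = 2370 × 0.520 × (157 − 64.3) = 114240 kJ/h
Energy balance on cold side (adiabatic exchanger): Q = ṁ_c·Cp_c·(T_c,out − T_c,in)
ṁ_c = 114240 / [2.60 × (51.9 − -34.2)] = 510.33 kg/h

ṁ_c = 510 kg/h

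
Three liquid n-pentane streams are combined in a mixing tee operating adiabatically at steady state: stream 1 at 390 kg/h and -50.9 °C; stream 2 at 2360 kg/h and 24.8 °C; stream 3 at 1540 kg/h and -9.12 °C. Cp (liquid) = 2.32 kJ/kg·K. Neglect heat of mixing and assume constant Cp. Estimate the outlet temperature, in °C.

T_out = 5.74 °C

Adiabatic, steady state ⇒ Σ ṁᵢCp,ᵢ(T_out − Tᵢ) = 0
T_out = Σ ṁᵢCp,ᵢTᵢ / Σ ṁᵢCp,ᵢ
      = 57147 / 9952.8 = 5.7418 °C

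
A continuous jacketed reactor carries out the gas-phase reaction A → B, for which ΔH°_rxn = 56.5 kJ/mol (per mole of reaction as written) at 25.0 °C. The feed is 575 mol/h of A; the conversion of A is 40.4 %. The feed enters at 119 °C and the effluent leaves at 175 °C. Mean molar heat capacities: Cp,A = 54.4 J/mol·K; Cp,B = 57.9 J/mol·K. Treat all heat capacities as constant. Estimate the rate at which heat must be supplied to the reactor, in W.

Q_in = 4170 W

Extent of reaction ξ = 0.404 × 575 = 232.3 mol/h
Reaction term: ξ·ΔH°_rxn = 232.3 × 56.5 = 13125 kJ/h
Sensible, feed 119→25 °C: -2940.3 kJ/h
Outlet flows (mol/h): A 342.7, B 232.3
Sensible, products 25→175 °C: 4814 kJ/h
Q = ΔH = 14999 kJ/h = 4.1663 kW
Heat supplied = 4166.3 W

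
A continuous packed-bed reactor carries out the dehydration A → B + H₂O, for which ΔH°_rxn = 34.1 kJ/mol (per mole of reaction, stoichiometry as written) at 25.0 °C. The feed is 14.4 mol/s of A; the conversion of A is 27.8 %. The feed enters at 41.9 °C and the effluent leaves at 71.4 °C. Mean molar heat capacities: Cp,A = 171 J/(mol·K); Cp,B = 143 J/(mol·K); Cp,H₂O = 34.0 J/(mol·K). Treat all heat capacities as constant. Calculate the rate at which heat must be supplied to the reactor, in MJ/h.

Extent of reaction ξ = 0.278 × 14.4 = 4.0032 mol/s
Reaction term: ξ·ΔH°_rxn = 4.0032 × 34.1 = 136.51 kJ/s
Sensible, feed 41.9→25 °C: -41.615 kJ/s
Outlet flows (mol/s): A 10.397, B 4.0032, H₂O 4.0032
Sensible, products 25→71.4 °C: 115.37 kJ/s
Q = ΔH = 210.26 kJ/s = 210.26 kW
Heat supplied = 756.95 MJ/h

Q_in = 757 MJ/h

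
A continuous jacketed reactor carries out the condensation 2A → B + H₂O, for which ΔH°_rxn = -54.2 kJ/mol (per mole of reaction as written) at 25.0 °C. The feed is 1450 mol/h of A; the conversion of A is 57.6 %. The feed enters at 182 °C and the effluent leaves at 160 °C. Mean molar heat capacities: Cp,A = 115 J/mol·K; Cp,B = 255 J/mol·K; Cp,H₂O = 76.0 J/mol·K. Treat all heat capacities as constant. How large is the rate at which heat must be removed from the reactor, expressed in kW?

Q_out = 5.72 kW

Extent of reaction ξ = 0.576 × 1450 / 2 = 417.6 mol/h
Reaction term: ξ·ΔH°_rxn = 417.6 × -54.2 = -22634 kJ/h
Sensible, feed 182→25 °C: -26180 kJ/h
Outlet flows (mol/h): A 614.8, B 417.6, H₂O 417.6
Sensible, products 25→160 °C: 28205 kJ/h
Q = ΔH = -20608 kJ/h = -5.7246 kW
Heat removed = 5.7246 kW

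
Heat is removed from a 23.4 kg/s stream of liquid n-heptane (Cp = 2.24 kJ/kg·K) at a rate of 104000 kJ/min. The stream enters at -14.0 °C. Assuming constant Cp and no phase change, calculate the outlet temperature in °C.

Q = 104000 kJ/min = 1733.3 kJ/s
ΔT = Q/(ṁ·Cp) = 1733.3/(23.4×2.24) = 33.069 K
T_out = -14.0 − 33.069 = -47.069 °C

T_out = -47.1 °C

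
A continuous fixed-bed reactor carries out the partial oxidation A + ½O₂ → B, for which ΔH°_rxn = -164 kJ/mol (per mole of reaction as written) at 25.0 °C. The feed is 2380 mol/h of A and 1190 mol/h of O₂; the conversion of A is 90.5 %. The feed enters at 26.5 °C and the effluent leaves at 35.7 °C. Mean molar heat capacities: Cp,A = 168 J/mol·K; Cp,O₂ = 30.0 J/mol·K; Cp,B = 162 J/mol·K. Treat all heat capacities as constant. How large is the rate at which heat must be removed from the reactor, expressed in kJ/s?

Extent of reaction ξ = 0.905 × 2380 = 2153.9 mol/h
Reaction term: ξ·ΔH°_rxn = 2153.9 × -164 = -353240 kJ/h
Sensible, feed 26.5→25 °C: -653.31 kJ/h
Outlet flows (mol/h): A 226.1, O₂ 113.05, B 2153.9
Sensible, products 25→35.7 °C: 4176.3 kJ/h
Q = ΔH = -349720 kJ/h = -97.144 kW
Heat removed = 97.144 kJ/s

Q_out = 97.1 kJ/s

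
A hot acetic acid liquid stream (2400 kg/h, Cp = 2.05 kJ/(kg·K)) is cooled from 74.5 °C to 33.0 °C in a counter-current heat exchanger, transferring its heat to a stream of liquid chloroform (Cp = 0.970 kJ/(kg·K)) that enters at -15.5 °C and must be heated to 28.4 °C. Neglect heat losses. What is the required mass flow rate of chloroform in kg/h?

ṁ_c = 4790 kg/h

Heat released by hot stream: Q = 2400 × 2.05 × (74.5 − 33.0) = 204180 kJ/h
Energy balance on cold side (adiabatic exchanger): Q = ṁ_c·Cp_c·(T_c,out − T_c,in)
ṁ_c = 204180 / [0.970 × (28.4 − -15.5)] = 4794.9 kg/h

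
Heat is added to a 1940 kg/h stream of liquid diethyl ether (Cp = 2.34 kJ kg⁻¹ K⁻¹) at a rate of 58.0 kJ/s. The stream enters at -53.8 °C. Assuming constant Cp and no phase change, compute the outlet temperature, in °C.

T_out = -7.80 °C

Q = 58.0 kJ/s = 208800 kJ/h
ΔT = Q/(ṁ·Cp) = 208800/(1940×2.34) = 45.995 K
T_out = -53.8 + 45.995 = -7.8048 °C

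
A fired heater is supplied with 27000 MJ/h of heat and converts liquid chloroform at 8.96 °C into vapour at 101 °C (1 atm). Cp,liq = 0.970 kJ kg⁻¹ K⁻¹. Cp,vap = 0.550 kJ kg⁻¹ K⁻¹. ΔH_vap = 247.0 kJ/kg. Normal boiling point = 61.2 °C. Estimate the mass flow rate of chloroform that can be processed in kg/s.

ṁ = 23.5 kg/s

Δh = 0.970×(61.2−8.96) + 247.0 + 0.550×(101−61.2) = 319.56 kJ/kg
Q = 27000 MJ/h = 7500 kJ/s = 7500 kJ/s
ṁ = Q/Δh = 7500 / 319.56 = 23.47 kg/s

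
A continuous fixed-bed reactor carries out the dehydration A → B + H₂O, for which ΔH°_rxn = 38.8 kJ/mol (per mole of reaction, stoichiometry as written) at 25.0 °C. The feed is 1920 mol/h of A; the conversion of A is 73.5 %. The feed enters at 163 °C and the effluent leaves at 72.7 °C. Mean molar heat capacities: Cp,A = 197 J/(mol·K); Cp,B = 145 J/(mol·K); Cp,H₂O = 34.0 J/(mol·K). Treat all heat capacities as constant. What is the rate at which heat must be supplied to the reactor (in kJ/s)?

Q_in = 5.39 kJ/s

Extent of reaction ξ = 0.735 × 1920 = 1411.2 mol/h
Reaction term: ξ·ΔH°_rxn = 1411.2 × 38.8 = 54755 kJ/h
Sensible, feed 163→25 °C: -52197 kJ/h
Outlet flows (mol/h): A 508.8, B 1411.2, H₂O 1411.2
Sensible, products 25→72.7 °C: 16830 kJ/h
Q = ΔH = 19388 kJ/h = 5.3855 kW
Heat supplied = 5.3855 kJ/s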